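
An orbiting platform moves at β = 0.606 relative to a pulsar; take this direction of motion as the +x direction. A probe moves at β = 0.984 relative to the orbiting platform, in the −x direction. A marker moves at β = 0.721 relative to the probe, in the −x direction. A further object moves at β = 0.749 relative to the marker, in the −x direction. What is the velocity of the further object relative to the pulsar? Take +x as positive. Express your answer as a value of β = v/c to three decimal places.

β = -0.998

Apply u = (u' + v)/(1 + u'v/c²) successively, working outward toward the pulsar.
Start: velocity of the orbiting platform relative to the pulsar = 0.6060c.
Compose with the probe (u' = -0.984 in the orbiting platform frame): u_1 = (-0.984 + 0.606) / (1 + (-0.984)·0.606) = -0.3780/0.4037 = -0.9363.
Compose with the marker (u' = -0.721 in the probe frame): u_2 = (-0.721 + (-0.936)) / (1 + (-0.721)·(-0.936)) = -1.6573/1.6751 = -0.9894.
Compose with the further object (u' = -0.749 in the marker frame): u_3 = (-0.749 + (-0.989)) / (1 + (-0.749)·(-0.989)) = -1.7384/1.7411 = -0.9985.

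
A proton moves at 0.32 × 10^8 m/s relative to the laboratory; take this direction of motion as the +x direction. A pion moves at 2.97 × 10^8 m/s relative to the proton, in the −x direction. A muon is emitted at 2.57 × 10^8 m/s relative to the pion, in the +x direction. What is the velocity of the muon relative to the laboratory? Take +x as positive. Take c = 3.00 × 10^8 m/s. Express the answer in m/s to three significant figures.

Apply u = (u' + v)/(1 + u'v/c²) successively, working outward toward the laboratory.
(Dividing each given speed by c = 3.00 × 10^8 m/s to work in units of c.)
Start: velocity of the proton relative to the laboratory = 0.1067c.
Compose with the pion (u' = -0.990 in the proton frame): u_1 = (-0.990 + 0.107) / (1 + (-0.990)·0.107) = -0.8833/0.8944 = -0.9876.
Compose with the muon (u' = 0.857 in the pion frame): u_2 = (0.857 + (-0.988)) / (1 + 0.857·(-0.988)) = -0.1310/0.1539 = -0.8508.
So u = -0.8508 × 3.00 × 10^8 m/s.

-2.55 × 10^8 m/s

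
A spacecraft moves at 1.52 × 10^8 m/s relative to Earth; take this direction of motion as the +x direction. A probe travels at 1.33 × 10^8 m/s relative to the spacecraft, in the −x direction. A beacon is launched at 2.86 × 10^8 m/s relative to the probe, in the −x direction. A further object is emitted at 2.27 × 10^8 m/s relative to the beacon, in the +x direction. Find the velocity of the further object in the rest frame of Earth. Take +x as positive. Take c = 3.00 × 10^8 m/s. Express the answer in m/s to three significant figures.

Apply u = (u' + v)/(1 + u'v/c²) successively, working outward toward Earth.
(Dividing each given speed by c = 3.00 × 10^8 m/s to work in units of c.)
Start: velocity of the spacecraft relative to Earth = 0.5067c.
Compose with the probe (u' = -0.443 in the spacecraft frame): u_1 = (-0.443 + 0.507) / (1 + (-0.443)·0.507) = 0.0633/0.7754 = 0.0817.
Compose with the beacon (u' = -0.953 in the probe frame): u_2 = (-0.953 + 0.082) / (1 + (-0.953)·0.082) = -0.8717/0.9221 = -0.9453.
Compose with the further object (u' = 0.757 in the beacon frame): u_3 = (0.757 + (-0.945)) / (1 + 0.757·(-0.945)) = -0.1886/0.2848 = -0.6623.
So u = -0.6623 × 3.00 × 10^8 m/s.

-1.99 × 10^8 m/s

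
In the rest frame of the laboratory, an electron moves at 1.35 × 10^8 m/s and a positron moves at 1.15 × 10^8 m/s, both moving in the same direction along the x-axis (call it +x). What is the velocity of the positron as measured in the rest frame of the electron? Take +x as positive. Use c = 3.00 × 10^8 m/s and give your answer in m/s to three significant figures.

-2.42 × 10^7 m/s

β_A = 0.450, β_B = 0.383 (dividing each by c = 3.00 × 10^8 m/s).
Transform to A's frame with the inverse velocity-addition law: u' = (u − v)/(1 − uv/c²), taking u = β_B and v = β_A.
u' = (0.383 − 0.450) / (1 − (0.450)(0.383)) = -0.0667/0.8275 = -0.0806.
u' = -0.0806 × 3.00 × 10^8 m/s.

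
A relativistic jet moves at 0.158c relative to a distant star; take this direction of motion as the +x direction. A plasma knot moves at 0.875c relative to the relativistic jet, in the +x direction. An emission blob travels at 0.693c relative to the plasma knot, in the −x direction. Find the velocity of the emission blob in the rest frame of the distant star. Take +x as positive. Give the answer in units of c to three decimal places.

+0.578c

Apply u = (u' + v)/(1 + u'v/c²) successively, working outward toward the distant star.
Start: velocity of the relativistic jet relative to the distant star = 0.1580c.
Compose with the plasma knot (u' = 0.875 in the relativistic jet frame): u_1 = (0.875 + 0.158) / (1 + 0.875·0.158) = 1.0330/1.1382 = 0.9075.
Compose with the emission blob (u' = -0.693 in the plasma knot frame): u_2 = (-0.693 + 0.908) / (1 + (-0.693)·0.908) = 0.2145/0.3711 = 0.5781.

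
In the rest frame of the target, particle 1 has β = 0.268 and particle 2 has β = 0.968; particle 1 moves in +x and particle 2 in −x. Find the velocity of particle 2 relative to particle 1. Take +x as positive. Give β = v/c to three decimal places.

β = -0.981

β_A = 0.268, β_B = -0.968.
Transform to A's frame with the inverse velocity-addition law: u' = (u − v)/(1 − uv/c²), taking u = β_B and v = β_A.
u' = (-0.968 − 0.268) / (1 − (0.268)(-0.968)) = -1.2360/1.2594 = -0.9814.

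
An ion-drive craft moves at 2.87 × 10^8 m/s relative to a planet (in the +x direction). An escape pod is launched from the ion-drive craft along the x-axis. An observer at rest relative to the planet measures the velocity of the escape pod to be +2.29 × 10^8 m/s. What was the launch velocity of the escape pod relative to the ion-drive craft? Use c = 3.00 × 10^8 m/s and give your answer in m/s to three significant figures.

v = 0.957c, u = 0.763c.
Invert the composition law: u' = (u − v)/(1 − uv/c²).
u' = (0.763 − 0.957) / (1 − (0.763)(0.957)) = -0.1933/0.2697 = -0.7167.
u' = -0.7167 × 3.00 × 10^8 m/s.

-2.15 × 10^8 m/s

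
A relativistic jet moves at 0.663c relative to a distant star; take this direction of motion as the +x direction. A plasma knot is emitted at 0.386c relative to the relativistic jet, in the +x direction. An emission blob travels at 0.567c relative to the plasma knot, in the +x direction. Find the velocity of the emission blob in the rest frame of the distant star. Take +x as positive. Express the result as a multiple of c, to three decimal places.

Apply u = (u' + v)/(1 + u'v/c²) successively, working outward toward the distant star.
Start: velocity of the relativistic jet relative to the distant star = 0.6630c.
Compose with the plasma knot (u' = 0.386 in the relativistic jet frame): u_1 = (0.386 + 0.663) / (1 + 0.386·0.663) = 1.0490/1.2559 = 0.8352.
Compose with the emission blob (u' = 0.567 in the plasma knot frame): u_2 = (0.567 + 0.835) / (1 + 0.567·0.835) = 1.4022/1.4736 = 0.9516.

0.952c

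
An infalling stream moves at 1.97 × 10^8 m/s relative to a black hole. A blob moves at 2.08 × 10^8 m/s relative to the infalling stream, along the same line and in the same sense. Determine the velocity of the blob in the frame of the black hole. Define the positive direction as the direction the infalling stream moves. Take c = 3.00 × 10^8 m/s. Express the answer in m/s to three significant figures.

2.78 × 10^8 m/s

In units of c (dividing by 3.00 × 10^8 m/s): v = 0.657, u' = 0.693.
u = (u' + v)/(1 + u'v/c²):
u = (0.693 + 0.657) / (1 + 0.693·0.657) = 1.3500/1.4553 = 0.9277
Converting back: u = 0.9277 × 3.00 × 10^8 m/s.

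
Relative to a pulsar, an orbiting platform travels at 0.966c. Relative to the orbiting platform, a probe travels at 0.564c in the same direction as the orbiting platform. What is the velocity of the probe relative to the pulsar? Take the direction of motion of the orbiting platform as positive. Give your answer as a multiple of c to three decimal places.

With v = 0.966 and u' = 0.564 (in units of c),
u = (u' + v)/(1 + u'v/c²):
u = (0.564 + 0.966) / (1 + 0.564·0.966) = 1.5300/1.5448 = 0.9904
(Galilean addition would give +1.530c, exceeding c.)

0.990c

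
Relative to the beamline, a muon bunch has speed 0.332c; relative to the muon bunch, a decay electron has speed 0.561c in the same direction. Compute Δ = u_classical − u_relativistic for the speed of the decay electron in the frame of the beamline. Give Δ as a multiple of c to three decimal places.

Galilean: u_cl = 0.561 + 0.332 = 0.8930.
Relativistic: u_rel = (0.561 + 0.332) / (1 + 0.561·0.332) = 0.8930/1.1863 = 0.7528.
Δ = 0.8930 − 0.7528 = 0.1402.

Δ = 0.140c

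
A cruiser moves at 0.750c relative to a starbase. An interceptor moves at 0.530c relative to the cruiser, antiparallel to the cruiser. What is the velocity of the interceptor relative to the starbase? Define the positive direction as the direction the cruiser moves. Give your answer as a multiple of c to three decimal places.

+0.365c

With v = 0.750 and u' = -0.530 (in units of c),
u = (u' + v)/(1 + u'v/c²):
u = (-0.530 + 0.750) / (1 + (-0.530)·0.750) = 0.2200/0.6025 = 0.3651
(Galilean addition would give +0.220c.)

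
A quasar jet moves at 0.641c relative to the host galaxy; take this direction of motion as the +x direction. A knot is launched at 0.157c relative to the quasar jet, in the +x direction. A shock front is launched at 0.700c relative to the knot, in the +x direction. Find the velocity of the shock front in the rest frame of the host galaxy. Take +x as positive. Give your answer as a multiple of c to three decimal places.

Apply u = (u' + v)/(1 + u'v/c²) successively, working outward toward the host galaxy.
Start: velocity of the quasar jet relative to the host galaxy = 0.6410c.
Compose with the knot (u' = 0.157 in the quasar jet frame): u_1 = (0.157 + 0.641) / (1 + 0.157·0.641) = 0.7980/1.1006 = 0.7250.
Compose with the shock front (u' = 0.700 in the knot frame): u_2 = (0.700 + 0.725) / (1 + 0.700·0.725) = 1.4250/1.5075 = 0.9453.

0.945c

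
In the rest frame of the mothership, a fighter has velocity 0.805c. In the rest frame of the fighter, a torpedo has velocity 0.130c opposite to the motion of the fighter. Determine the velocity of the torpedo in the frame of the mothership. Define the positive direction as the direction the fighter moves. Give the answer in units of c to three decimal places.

+0.754c

With v = 0.805 and u' = -0.130 (in units of c),
u = (u' + v)/(1 + u'v/c²):
u = (-0.130 + 0.805) / (1 + (-0.130)·0.805) = 0.6750/0.8953 = 0.7539
(Galilean addition would give +0.675c.)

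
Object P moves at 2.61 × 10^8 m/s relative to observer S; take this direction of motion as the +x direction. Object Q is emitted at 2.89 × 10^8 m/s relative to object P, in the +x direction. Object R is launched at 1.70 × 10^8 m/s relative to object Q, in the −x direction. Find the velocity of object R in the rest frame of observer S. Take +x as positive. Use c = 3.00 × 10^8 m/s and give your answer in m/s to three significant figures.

Apply u = (u' + v)/(1 + u'v/c²) successively, working outward toward observer S.
(Dividing each given speed by c = 3.00 × 10^8 m/s to work in units of c.)
Start: velocity of object P relative to observer S = 0.8700c.
Compose with object Q (u' = 0.963 in object P frame): u_1 = (0.963 + 0.870) / (1 + 0.963·0.870) = 1.8333/1.8381 = 0.9974.
Compose with object R (u' = -0.567 in object Q frame): u_2 = (-0.567 + 0.997) / (1 + (-0.567)·0.997) = 0.4307/0.4348 = 0.9907.
So u = 0.9907 × 3.00 × 10^8 m/s.

+2.97 × 10^8 m/s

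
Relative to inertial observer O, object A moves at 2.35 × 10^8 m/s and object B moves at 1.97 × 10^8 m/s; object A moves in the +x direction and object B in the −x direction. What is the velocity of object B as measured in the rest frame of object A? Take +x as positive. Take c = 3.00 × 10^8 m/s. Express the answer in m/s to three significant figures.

-2.85 × 10^8 m/s

β_A = 0.783, β_B = -0.657 (dividing each by c = 3.00 × 10^8 m/s).
Transform to A's frame with the inverse velocity-addition law: u' = (u − v)/(1 − uv/c²), taking u = β_B and v = β_A.
u' = (-0.657 − 0.783) / (1 − (0.783)(-0.657)) = -1.4400/1.5144 = -0.9509.
u' = -0.9509 × 3.00 × 10^8 m/s.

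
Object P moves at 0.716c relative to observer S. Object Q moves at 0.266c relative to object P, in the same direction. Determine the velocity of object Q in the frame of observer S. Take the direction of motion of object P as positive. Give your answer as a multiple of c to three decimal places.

0.825c

With v = 0.716 and u' = 0.266 (in units of c),
u = (u' + v)/(1 + u'v/c²):
u = (0.266 + 0.716) / (1 + 0.266·0.716) = 0.9820/1.1905 = 0.8249
(Galilean addition would give +0.982c.)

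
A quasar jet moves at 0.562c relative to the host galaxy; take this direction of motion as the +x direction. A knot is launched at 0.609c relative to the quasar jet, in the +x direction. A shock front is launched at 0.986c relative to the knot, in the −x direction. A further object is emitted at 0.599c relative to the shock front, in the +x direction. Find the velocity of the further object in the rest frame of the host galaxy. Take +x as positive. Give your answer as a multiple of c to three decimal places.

Apply u = (u' + v)/(1 + u'v/c²) successively, working outward toward the host galaxy.
Start: velocity of the quasar jet relative to the host galaxy = 0.5620c.
Compose with the knot (u' = 0.609 in the quasar jet frame): u_1 = (0.609 + 0.562) / (1 + 0.609·0.562) = 1.1710/1.3423 = 0.8724.
Compose with the shock front (u' = -0.986 in the knot frame): u_2 = (-0.986 + 0.872) / (1 + (-0.986)·0.872) = -0.1136/0.1398 = -0.8125.
Compose with the further object (u' = 0.599 in the shock front frame): u_3 = (0.599 + (-0.812)) / (1 + 0.599·(-0.812)) = -0.2135/0.5133 = -0.4159.

-0.416c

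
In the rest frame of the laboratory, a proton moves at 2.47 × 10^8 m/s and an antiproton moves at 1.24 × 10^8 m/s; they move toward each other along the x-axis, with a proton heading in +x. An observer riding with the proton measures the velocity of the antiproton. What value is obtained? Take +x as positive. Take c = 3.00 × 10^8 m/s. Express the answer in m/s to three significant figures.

-2.77 × 10^8 m/s

β_A = 0.823, β_B = -0.413 (dividing each by c = 3.00 × 10^8 m/s).
Transform to A's frame with the inverse velocity-addition law: u' = (u − v)/(1 − uv/c²), taking u = β_B and v = β_A.
u' = (-0.413 − 0.823) / (1 − (0.823)(-0.413)) = -1.2367/1.3403 = -0.9227.
u' = -0.9227 × 3.00 × 10^8 m/s.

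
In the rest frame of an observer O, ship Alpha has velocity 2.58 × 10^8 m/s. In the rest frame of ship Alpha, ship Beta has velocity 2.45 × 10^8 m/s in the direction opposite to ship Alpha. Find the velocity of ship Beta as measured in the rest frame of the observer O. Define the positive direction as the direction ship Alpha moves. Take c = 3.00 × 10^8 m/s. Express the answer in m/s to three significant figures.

In units of c (dividing by 3.00 × 10^8 m/s): v = 0.860, u' = -0.817.
u = (u' + v)/(1 + u'v/c²):
u = (-0.817 + 0.860) / (1 + (-0.817)·0.860) = 0.0433/0.2977 = 0.1456
Converting back: u = 0.1456 × 3.00 × 10^8 m/s.

+4.37 × 10^7 m/s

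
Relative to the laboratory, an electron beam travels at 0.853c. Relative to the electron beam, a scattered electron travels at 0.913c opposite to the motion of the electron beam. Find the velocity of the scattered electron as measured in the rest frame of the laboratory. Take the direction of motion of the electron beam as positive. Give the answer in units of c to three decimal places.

With v = 0.853 and u' = -0.913 (in units of c),
u = (u' + v)/(1 + u'v/c²):
u = (-0.913 + 0.853) / (1 + (-0.913)·0.853) = -0.0600/0.2212 = -0.2712
(Galilean addition would give -0.060c.)

-0.271c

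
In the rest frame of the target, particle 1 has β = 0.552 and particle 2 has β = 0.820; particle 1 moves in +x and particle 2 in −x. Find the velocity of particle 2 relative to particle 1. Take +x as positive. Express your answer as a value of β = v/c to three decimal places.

β_A = 0.552, β_B = -0.820.
Transform to A's frame with the inverse velocity-addition law: u' = (u − v)/(1 − uv/c²), taking u = β_B and v = β_A.
u' = (-0.820 − 0.552) / (1 − (0.552)(-0.820)) = -1.3720/1.4526 = -0.9445.

β = -0.944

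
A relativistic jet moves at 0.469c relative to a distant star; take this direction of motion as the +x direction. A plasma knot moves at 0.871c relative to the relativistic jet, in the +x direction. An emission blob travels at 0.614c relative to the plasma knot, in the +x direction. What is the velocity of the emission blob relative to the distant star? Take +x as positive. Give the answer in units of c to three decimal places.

Apply u = (u' + v)/(1 + u'v/c²) successively, working outward toward the distant star.
Start: velocity of the relativistic jet relative to the distant star = 0.4690c.
Compose with the plasma knot (u' = 0.871 in the relativistic jet frame): u_1 = (0.871 + 0.469) / (1 + 0.871·0.469) = 1.3400/1.4085 = 0.9514.
Compose with the emission blob (u' = 0.614 in the plasma knot frame): u_2 = (0.614 + 0.951) / (1 + 0.614·0.951) = 1.5654/1.5841 = 0.9881.

0.988c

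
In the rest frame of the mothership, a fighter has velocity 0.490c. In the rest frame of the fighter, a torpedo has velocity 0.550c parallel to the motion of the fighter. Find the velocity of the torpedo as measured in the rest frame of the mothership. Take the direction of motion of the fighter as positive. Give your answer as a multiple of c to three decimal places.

0.819c

With v = 0.490 and u' = 0.550 (in units of c),
u = (u' + v)/(1 + u'v/c²):
u = (0.550 + 0.490) / (1 + 0.550·0.490) = 1.0400/1.2695 = 0.8192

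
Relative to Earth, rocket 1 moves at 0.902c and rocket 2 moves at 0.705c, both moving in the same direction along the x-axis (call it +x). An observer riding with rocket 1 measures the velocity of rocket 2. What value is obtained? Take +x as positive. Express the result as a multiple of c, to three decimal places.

-0.541c

β_A = 0.902, β_B = 0.705.
Transform to A's frame with the inverse velocity-addition law: u' = (u − v)/(1 − uv/c²), taking u = β_B and v = β_A.
u' = (0.705 − 0.902) / (1 − (0.902)(0.705)) = -0.1970/0.3641 = -0.5411.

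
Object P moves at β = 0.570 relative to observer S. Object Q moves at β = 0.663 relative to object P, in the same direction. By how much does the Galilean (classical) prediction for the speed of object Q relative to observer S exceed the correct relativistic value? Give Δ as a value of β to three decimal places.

Δ = 0.338

Galilean: u_cl = 0.663 + 0.570 = 1.2330.
Relativistic: u_rel = (0.663 + 0.570) / (1 + 0.663·0.570) = 1.2330/1.3779 = 0.8948.
Δ = 1.2330 − 0.8948 = 0.3382.
(The classical prediction exceeds c; the relativistic result does not.)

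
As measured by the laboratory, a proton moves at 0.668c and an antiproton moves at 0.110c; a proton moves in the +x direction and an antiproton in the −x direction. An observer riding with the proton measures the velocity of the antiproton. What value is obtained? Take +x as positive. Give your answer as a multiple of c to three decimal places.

β_A = 0.668, β_B = -0.110.
Transform to A's frame with the inverse velocity-addition law: u' = (u − v)/(1 − uv/c²), taking u = β_B and v = β_A.
u' = (-0.110 − 0.668) / (1 − (0.668)(-0.110)) = -0.7780/1.0735 = -0.7247.

-0.725c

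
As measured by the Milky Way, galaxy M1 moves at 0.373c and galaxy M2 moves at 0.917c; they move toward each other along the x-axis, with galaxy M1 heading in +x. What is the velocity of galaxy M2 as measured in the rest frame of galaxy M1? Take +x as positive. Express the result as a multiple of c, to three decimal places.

-0.961c

β_A = 0.373, β_B = -0.917.
Transform to A's frame with the inverse velocity-addition law: u' = (u − v)/(1 − uv/c²), taking u = β_B and v = β_A.
u' = (-0.917 − 0.373) / (1 − (0.373)(-0.917)) = -1.2900/1.3420 = -0.9612.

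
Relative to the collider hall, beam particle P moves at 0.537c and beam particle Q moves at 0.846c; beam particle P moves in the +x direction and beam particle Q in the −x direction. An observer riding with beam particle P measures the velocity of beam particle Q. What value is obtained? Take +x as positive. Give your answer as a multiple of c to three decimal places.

β_A = 0.537, β_B = -0.846.
Transform to A's frame with the inverse velocity-addition law: u' = (u − v)/(1 − uv/c²), taking u = β_B and v = β_A.
u' = (-0.846 − 0.537) / (1 − (0.537)(-0.846)) = -1.3830/1.4543 = -0.9510.

-0.951c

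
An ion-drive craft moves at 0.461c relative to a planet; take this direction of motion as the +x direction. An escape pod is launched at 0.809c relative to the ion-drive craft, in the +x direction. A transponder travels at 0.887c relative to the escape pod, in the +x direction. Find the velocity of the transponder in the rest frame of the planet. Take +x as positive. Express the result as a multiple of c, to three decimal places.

Apply u = (u' + v)/(1 + u'v/c²) successively, working outward toward the planet.
Start: velocity of the ion-drive craft relative to the planet = 0.4610c.
Compose with the escape pod (u' = 0.809 in the ion-drive craft frame): u_1 = (0.809 + 0.461) / (1 + 0.809·0.461) = 1.2700/1.3729 = 0.9250.
Compose with the transponder (u' = 0.887 in the escape pod frame): u_2 = (0.887 + 0.925) / (1 + 0.887·0.925) = 1.8120/1.8205 = 0.9953.

0.995c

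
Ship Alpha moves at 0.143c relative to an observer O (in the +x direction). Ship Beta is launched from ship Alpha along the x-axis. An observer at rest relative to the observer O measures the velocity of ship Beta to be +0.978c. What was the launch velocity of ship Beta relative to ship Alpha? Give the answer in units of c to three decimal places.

Invert the composition law: u' = (u − v)/(1 − uv/c²).
u' = (0.978 − 0.143) / (1 − (0.978)(0.143)) = 0.8350/0.8601 = 0.9708.

+0.971c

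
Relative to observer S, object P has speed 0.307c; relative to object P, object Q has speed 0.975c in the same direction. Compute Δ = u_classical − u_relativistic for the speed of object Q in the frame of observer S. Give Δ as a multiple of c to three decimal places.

Galilean: u_cl = 0.975 + 0.307 = 1.2820.
Relativistic: u_rel = (0.975 + 0.307) / (1 + 0.975·0.307) = 1.2820/1.2993 = 0.9867.
Δ = 1.2820 − 0.9867 = 0.2953.
(The classical prediction exceeds c; the relativistic result does not.)

Δ = 0.295c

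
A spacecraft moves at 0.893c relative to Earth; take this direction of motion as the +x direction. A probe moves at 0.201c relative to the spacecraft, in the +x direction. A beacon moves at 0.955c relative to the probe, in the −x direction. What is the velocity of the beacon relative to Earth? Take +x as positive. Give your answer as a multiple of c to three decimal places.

Apply u = (u' + v)/(1 + u'v/c²) successively, working outward toward Earth.
Start: velocity of the spacecraft relative to Earth = 0.8930c.
Compose with the probe (u' = 0.201 in the spacecraft frame): u_1 = (0.201 + 0.893) / (1 + 0.201·0.893) = 1.0940/1.1795 = 0.9275.
Compose with the beacon (u' = -0.955 in the probe frame): u_2 = (-0.955 + 0.928) / (1 + (-0.955)·0.928) = -0.0275/0.1142 = -0.2406.

-0.241c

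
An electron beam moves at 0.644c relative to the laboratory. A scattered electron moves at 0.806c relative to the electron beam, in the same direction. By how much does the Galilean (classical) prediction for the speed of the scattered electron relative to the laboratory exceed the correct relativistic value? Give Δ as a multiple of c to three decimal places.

Δ = 0.495c

Galilean: u_cl = 0.806 + 0.644 = 1.4500.
Relativistic: u_rel = (0.806 + 0.644) / (1 + 0.806·0.644) = 1.4500/1.5191 = 0.9545.
Δ = 1.4500 − 0.9545 = 0.4955.
(The classical prediction exceeds c; the relativistic result does not.)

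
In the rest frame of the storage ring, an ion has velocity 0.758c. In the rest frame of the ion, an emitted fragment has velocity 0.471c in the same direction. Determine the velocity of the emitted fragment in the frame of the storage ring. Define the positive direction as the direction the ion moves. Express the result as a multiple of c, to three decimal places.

With v = 0.758 and u' = 0.471 (in units of c),
u = (u' + v)/(1 + u'v/c²):
u = (0.471 + 0.758) / (1 + 0.471·0.758) = 1.2290/1.3570 = 0.9057
(Galilean addition would give +1.229c, exceeding c.)

0.906c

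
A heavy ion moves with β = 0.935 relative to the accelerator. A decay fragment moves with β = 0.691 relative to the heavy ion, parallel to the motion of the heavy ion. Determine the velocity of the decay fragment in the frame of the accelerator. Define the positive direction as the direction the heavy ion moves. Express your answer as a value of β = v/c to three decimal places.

With v = 0.935 and u' = 0.691 (in units of c),
u = (u' + v)/(1 + u'v/c²):
u = (0.691 + 0.935) / (1 + 0.691·0.935) = 1.6260/1.6461 = 0.9878
(Galilean addition would give +1.626c, exceeding c.)

β = 0.988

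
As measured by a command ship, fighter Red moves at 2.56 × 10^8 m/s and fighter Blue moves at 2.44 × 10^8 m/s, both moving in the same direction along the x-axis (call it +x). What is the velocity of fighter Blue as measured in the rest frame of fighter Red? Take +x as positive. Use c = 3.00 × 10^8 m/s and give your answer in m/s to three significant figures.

β_A = 0.853, β_B = 0.813 (dividing each by c = 3.00 × 10^8 m/s).
Transform to A's frame with the inverse velocity-addition law: u' = (u − v)/(1 − uv/c²), taking u = β_B and v = β_A.
u' = (0.813 − 0.853) / (1 − (0.853)(0.813)) = -0.0400/0.3060 = -0.1307.
u' = -0.1307 × 3.00 × 10^8 m/s.

-3.92 × 10^7 m/s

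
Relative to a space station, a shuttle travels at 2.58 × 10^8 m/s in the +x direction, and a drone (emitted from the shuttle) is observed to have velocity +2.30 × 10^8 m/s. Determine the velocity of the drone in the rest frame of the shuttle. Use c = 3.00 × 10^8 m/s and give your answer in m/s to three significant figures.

-8.22 × 10^7 m/s

v = 0.860c, u = 0.767c.
Invert the composition law: u' = (u − v)/(1 − uv/c²).
u' = (0.767 − 0.860) / (1 − (0.767)(0.860)) = -0.0933/0.3407 = -0.2740.
u' = -0.2740 × 3.00 × 10^8 m/s.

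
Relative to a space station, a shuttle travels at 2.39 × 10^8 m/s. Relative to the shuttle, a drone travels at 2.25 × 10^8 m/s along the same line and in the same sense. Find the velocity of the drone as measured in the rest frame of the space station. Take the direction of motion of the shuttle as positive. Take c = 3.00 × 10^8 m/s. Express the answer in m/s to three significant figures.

2.90 × 10^8 m/s

In units of c (dividing by 3.00 × 10^8 m/s): v = 0.797, u' = 0.750.
u = (u' + v)/(1 + u'v/c²):
u = (0.750 + 0.797) / (1 + 0.750·0.797) = 1.5467/1.5975 = 0.9682
(Galilean addition would give +1.547c, exceeding c.)
Converting back: u = 0.9682 × 3.00 × 10^8 m/s.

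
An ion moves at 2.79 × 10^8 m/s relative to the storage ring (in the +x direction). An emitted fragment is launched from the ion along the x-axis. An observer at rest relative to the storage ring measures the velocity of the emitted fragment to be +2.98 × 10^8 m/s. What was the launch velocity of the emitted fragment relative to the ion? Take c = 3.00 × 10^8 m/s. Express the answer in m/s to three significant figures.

+2.49 × 10^8 m/s

v = 0.930c, u = 0.993c.
Invert the composition law: u' = (u − v)/(1 − uv/c²).
u' = (0.993 − 0.930) / (1 − (0.993)(0.930)) = 0.0633/0.0762 = 0.8311.
u' = 0.8311 × 3.00 × 10^8 m/s.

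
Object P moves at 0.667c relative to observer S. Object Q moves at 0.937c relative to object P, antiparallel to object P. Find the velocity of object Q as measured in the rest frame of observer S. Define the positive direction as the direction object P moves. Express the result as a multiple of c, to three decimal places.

-0.720c

With v = 0.667 and u' = -0.937 (in units of c),
u = (u' + v)/(1 + u'v/c²):
u = (-0.937 + 0.667) / (1 + (-0.937)·0.667) = -0.2700/0.3750 = -0.7200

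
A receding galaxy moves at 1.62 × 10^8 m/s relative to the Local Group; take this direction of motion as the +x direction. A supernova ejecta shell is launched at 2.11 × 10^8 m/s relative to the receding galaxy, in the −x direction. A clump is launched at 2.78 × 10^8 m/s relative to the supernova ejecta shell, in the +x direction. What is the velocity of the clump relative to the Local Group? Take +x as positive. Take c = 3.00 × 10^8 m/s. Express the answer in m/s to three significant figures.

+2.63 × 10^8 m/s

Apply u = (u' + v)/(1 + u'v/c²) successively, working outward toward the Local Group.
(Dividing each given speed by c = 3.00 × 10^8 m/s to work in units of c.)
Start: velocity of the receding galaxy relative to the Local Group = 0.5400c.
Compose with the supernova ejecta shell (u' = -0.703 in the receding galaxy frame): u_1 = (-0.703 + 0.540) / (1 + (-0.703)·0.540) = -0.1633/0.6202 = -0.2634.
Compose with the clump (u' = 0.927 in the supernova ejecta shell frame): u_2 = (0.927 + (-0.263)) / (1 + 0.927·(-0.263)) = 0.6633/0.7560 = 0.8774.
So u = 0.8774 × 3.00 × 10^8 m/s.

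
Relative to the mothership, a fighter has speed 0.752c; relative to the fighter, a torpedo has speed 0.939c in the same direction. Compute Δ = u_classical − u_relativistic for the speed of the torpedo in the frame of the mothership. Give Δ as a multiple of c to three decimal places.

Galilean: u_cl = 0.939 + 0.752 = 1.6910.
Relativistic: u_rel = (0.939 + 0.752) / (1 + 0.939·0.752) = 1.6910/1.7061 = 0.9911.
Δ = 1.6910 − 0.9911 = 0.6999.
(The classical prediction exceeds c; the relativistic result does not.)

Δ = 0.700c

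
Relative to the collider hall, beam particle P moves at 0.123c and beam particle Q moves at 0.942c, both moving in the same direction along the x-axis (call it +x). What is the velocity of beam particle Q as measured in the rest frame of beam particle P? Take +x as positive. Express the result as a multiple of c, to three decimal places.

β_A = 0.123, β_B = 0.942.
Transform to A's frame with the inverse velocity-addition law: u' = (u − v)/(1 − uv/c²), taking u = β_B and v = β_A.
u' = (0.942 − 0.123) / (1 − (0.123)(0.942)) = 0.8190/0.8841 = 0.9263.

+0.926c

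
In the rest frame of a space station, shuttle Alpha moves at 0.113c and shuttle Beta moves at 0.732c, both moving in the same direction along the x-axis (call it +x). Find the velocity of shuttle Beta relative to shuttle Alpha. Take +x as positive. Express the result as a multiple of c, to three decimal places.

+0.675c

β_A = 0.113, β_B = 0.732.
Transform to A's frame with the inverse velocity-addition law: u' = (u − v)/(1 − uv/c²), taking u = β_B and v = β_A.
u' = (0.732 − 0.113) / (1 − (0.113)(0.732)) = 0.6190/0.9173 = 0.6748.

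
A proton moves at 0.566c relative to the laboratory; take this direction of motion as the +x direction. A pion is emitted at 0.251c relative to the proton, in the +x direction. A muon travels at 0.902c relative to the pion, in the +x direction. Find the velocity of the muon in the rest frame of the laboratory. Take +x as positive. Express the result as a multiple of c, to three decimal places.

0.983c

Apply u = (u' + v)/(1 + u'v/c²) successively, working outward toward the laboratory.
Start: velocity of the proton relative to the laboratory = 0.5660c.
Compose with the pion (u' = 0.251 in the proton frame): u_1 = (0.251 + 0.566) / (1 + 0.251·0.566) = 0.8170/1.1421 = 0.7154.
Compose with the muon (u' = 0.902 in the pion frame): u_2 = (0.902 + 0.715) / (1 + 0.902·0.715) = 1.6174/1.6453 = 0.9830.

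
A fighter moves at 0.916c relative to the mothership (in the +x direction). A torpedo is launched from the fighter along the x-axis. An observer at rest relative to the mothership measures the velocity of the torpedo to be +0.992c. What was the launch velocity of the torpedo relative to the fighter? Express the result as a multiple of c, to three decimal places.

Invert the composition law: u' = (u − v)/(1 − uv/c²).
u' = (0.992 − 0.916) / (1 − (0.992)(0.916)) = 0.0760/0.0913 = 0.8322.

+0.832c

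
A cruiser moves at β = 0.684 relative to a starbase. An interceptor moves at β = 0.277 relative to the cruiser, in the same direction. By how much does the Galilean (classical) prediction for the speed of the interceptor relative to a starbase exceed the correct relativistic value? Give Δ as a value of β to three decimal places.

Δ = 0.153

Galilean: u_cl = 0.277 + 0.684 = 0.9610.
Relativistic: u_rel = (0.277 + 0.684) / (1 + 0.277·0.684) = 0.9610/1.1895 = 0.8079.
Δ = 0.9610 − 0.8079 = 0.1531.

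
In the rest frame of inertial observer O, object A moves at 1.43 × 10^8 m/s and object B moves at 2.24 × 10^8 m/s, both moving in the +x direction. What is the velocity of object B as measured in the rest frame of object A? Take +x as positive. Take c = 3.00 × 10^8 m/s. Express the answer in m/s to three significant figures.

+1.26 × 10^8 m/s

β_A = 0.477, β_B = 0.747 (dividing each by c = 3.00 × 10^8 m/s).
Transform to A's frame with the inverse velocity-addition law: u' = (u − v)/(1 − uv/c²), taking u = β_B and v = β_A.
u' = (0.747 − 0.477) / (1 − (0.477)(0.747)) = 0.2700/0.6441 = 0.4192.
u' = 0.4192 × 3.00 × 10^8 m/s.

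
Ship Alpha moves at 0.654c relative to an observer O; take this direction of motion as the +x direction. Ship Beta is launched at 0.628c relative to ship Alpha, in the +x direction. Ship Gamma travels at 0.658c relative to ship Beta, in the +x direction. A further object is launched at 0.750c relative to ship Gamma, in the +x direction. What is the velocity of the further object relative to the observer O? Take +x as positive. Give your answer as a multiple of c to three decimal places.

0.997c

Apply u = (u' + v)/(1 + u'v/c²) successively, working outward toward the observer O.
Start: velocity of ship Alpha relative to the observer O = 0.6540c.
Compose with ship Beta (u' = 0.628 in ship Alpha frame): u_1 = (0.628 + 0.654) / (1 + 0.628·0.654) = 1.2820/1.4107 = 0.9088.
Compose with ship Gamma (u' = 0.658 in ship Beta frame): u_2 = (0.658 + 0.909) / (1 + 0.658·0.909) = 1.5668/1.5980 = 0.9805.
Compose with the further object (u' = 0.750 in ship Gamma frame): u_3 = (0.750 + 0.980) / (1 + 0.750·0.980) = 1.7305/1.7354 = 0.9972.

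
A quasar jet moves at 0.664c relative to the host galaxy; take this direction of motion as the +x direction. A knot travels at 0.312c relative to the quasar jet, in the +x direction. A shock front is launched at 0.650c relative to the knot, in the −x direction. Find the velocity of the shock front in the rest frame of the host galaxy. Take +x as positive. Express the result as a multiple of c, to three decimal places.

Apply u = (u' + v)/(1 + u'v/c²) successively, working outward toward the host galaxy.
Start: velocity of the quasar jet relative to the host galaxy = 0.6640c.
Compose with the knot (u' = 0.312 in the quasar jet frame): u_1 = (0.312 + 0.664) / (1 + 0.312·0.664) = 0.9760/1.2072 = 0.8085.
Compose with the shock front (u' = -0.650 in the knot frame): u_2 = (-0.650 + 0.809) / (1 + (-0.650)·0.809) = 0.1585/0.4745 = 0.3341.

+0.334c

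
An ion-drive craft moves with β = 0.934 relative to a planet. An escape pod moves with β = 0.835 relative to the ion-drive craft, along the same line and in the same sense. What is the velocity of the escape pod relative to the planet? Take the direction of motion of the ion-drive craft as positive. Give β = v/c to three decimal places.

β = 0.994

With v = 0.934 and u' = 0.835 (in units of c),
u = (u' + v)/(1 + u'v/c²):
u = (0.835 + 0.934) / (1 + 0.835·0.934) = 1.7690/1.7799 = 0.9939
(Galilean addition would give +1.769c, exceeding c.)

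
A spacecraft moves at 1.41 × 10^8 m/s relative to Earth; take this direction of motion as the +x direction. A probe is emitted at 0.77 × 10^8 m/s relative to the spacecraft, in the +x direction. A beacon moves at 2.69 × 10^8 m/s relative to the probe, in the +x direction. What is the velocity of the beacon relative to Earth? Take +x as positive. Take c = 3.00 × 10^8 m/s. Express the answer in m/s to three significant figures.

Apply u = (u' + v)/(1 + u'v/c²) successively, working outward toward Earth.
(Dividing each given speed by c = 3.00 × 10^8 m/s to work in units of c.)
Start: velocity of the spacecraft relative to Earth = 0.4700c.
Compose with the probe (u' = 0.257 in the spacecraft frame): u_1 = (0.257 + 0.470) / (1 + 0.257·0.470) = 0.7267/1.1206 = 0.6484.
Compose with the beacon (u' = 0.897 in the probe frame): u_2 = (0.897 + 0.648) / (1 + 0.897·0.648) = 1.5451/1.5814 = 0.9770.
So u = 0.9770 × 3.00 × 10^8 m/s.

2.93 × 10^8 m/s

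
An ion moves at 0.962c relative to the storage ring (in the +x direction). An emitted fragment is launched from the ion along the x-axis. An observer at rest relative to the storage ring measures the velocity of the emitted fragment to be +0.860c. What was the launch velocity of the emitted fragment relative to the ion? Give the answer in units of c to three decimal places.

Invert the composition law: u' = (u − v)/(1 − uv/c²).
u' = (0.860 − 0.962) / (1 − (0.860)(0.962)) = -0.1020/0.1727 = -0.5907.

-0.591c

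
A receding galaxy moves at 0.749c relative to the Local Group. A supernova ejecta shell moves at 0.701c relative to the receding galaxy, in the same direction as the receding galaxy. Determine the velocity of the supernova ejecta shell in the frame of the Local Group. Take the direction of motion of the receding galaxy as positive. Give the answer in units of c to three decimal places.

0.951c

With v = 0.749 and u' = 0.701 (in units of c),
u = (u' + v)/(1 + u'v/c²):
u = (0.701 + 0.749) / (1 + 0.701·0.749) = 1.4500/1.5250 = 0.9508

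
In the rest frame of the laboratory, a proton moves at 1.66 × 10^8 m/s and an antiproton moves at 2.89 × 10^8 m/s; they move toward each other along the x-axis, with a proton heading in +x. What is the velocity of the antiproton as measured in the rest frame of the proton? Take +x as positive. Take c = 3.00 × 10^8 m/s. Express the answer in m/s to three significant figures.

β_A = 0.553, β_B = -0.963 (dividing each by c = 3.00 × 10^8 m/s).
Transform to A's frame with the inverse velocity-addition law: u' = (u − v)/(1 − uv/c²), taking u = β_B and v = β_A.
u' = (-0.963 − 0.553) / (1 − (0.553)(-0.963)) = -1.5167/1.5330 = -0.9893.
u' = -0.9893 × 3.00 × 10^8 m/s.

-2.97 × 10^8 m/s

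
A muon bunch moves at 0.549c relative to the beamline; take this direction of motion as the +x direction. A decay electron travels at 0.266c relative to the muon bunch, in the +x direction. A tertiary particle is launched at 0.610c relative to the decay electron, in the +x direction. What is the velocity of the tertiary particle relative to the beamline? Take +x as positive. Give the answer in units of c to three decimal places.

0.921c

Apply u = (u' + v)/(1 + u'v/c²) successively, working outward toward the beamline.
Start: velocity of the muon bunch relative to the beamline = 0.5490c.
Compose with the decay electron (u' = 0.266 in the muon bunch frame): u_1 = (0.266 + 0.549) / (1 + 0.266·0.549) = 0.8150/1.1460 = 0.7111.
Compose with the tertiary particle (u' = 0.610 in the decay electron frame): u_2 = (0.610 + 0.711) / (1 + 0.610·0.711) = 1.3211/1.4338 = 0.9214.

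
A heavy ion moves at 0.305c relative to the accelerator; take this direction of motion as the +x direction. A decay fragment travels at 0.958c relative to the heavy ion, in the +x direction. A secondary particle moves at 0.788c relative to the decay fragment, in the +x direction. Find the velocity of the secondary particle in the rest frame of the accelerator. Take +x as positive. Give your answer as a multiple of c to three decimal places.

Apply u = (u' + v)/(1 + u'v/c²) successively, working outward toward the accelerator.
Start: velocity of the heavy ion relative to the accelerator = 0.3050c.
Compose with the decay fragment (u' = 0.958 in the heavy ion frame): u_1 = (0.958 + 0.305) / (1 + 0.958·0.305) = 1.2630/1.2922 = 0.9774.
Compose with the secondary particle (u' = 0.788 in the decay fragment frame): u_2 = (0.788 + 0.977) / (1 + 0.788·0.977) = 1.7654/1.7702 = 0.9973.

0.997c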